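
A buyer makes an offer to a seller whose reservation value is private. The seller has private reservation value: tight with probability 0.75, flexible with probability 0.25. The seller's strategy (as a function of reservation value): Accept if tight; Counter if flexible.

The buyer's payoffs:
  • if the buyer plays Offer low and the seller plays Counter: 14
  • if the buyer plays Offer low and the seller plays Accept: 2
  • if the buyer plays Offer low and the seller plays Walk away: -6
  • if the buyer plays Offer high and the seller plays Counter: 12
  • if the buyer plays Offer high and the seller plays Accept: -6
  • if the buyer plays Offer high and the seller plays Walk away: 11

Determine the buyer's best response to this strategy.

Compute the buyer's expected payoff for each action, taking the expectation over the seller's type.
E[Offer low] = 0.75·(2) + 0.25·(14) = 5
E[Offer high] = 0.75·(-6) + 0.25·(12) = -1.5
Best response: Offer low (5 is the largest).

Offer low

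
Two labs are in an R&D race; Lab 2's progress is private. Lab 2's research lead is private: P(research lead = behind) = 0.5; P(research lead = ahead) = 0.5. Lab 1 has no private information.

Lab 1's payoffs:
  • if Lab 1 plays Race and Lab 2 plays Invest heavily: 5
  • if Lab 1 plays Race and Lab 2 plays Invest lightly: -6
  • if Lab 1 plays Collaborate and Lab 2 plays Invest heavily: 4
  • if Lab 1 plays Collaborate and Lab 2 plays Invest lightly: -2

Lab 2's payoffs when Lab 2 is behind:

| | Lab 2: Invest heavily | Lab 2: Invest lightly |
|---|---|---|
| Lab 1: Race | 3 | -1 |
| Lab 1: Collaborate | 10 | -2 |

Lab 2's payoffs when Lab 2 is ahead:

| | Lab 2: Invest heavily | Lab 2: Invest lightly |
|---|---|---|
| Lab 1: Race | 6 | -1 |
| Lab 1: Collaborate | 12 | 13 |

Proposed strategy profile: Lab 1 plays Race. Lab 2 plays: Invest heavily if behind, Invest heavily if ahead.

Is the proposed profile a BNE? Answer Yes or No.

Lab 1 plays Race: E[Race] = 0.5·(5) + 0.5·(5) = 5; E[Collaborate] = 4. Best-responding. ✓
Lab 2 (research lead behind), facing Race: Invest heavily gives 3, Invest lightly gives -1. Proposed Invest heavily is best. ✓
Lab 2 (research lead ahead), facing Race: Invest heavily gives 6, Invest lightly gives -1. Proposed Invest heavily is best. ✓

Yes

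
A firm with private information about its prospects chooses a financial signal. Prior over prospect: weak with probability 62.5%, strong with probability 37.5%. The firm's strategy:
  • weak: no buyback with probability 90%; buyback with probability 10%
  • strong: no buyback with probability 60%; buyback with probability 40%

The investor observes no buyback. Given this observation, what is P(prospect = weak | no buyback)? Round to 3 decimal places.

P(no buyback) = 0.625·0.9 + 0.375·0.6 = 0.7875
P(weak | no buyback) = (0.625·0.9) / 0.7875 = 0.5625 / 0.7875 = 0.714286

0.714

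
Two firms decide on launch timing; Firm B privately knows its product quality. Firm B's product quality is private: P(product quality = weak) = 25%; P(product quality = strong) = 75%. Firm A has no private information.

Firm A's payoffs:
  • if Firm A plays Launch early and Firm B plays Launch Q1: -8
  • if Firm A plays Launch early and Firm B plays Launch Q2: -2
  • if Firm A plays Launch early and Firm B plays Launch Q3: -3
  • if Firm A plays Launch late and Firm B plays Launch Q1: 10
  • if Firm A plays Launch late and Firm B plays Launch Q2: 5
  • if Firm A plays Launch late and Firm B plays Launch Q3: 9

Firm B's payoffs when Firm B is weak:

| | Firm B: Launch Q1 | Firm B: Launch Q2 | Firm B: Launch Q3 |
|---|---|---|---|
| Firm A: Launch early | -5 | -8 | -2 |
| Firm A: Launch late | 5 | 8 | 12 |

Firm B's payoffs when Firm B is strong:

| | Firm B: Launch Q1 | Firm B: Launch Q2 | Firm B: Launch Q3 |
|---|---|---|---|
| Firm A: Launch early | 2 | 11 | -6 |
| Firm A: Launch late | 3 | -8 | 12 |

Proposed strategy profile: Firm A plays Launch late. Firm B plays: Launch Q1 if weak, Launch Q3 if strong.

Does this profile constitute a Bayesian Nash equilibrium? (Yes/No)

No

Firm A plays Launch late: E[Launch late] = 0.25·(10) + 0.75·(9) = 9.25; E[Launch early] = -4.25. Best-responding. ✓
Firm B (product quality weak), facing Launch late: Launch Q1 gives 5, Launch Q2 gives 8, Launch Q3 gives 12. Proposed Launch Q1 is not best — profitable deviation exists. ✗
Firm B (product quality strong), facing Launch late: Launch Q1 gives 3, Launch Q2 gives -8, Launch Q3 gives 12. Proposed Launch Q3 is best. ✓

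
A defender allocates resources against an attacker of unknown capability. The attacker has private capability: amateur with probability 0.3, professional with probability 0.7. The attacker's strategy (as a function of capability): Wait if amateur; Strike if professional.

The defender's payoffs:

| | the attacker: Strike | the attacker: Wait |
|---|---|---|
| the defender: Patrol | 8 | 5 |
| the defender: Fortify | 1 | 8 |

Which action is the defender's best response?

E[Patrol] = 0.3·(5) + 0.7·(8) = 7.1
E[Fortify] = 0.3·(8) + 0.7·(1) = 3.1
Best response: Patrol (7.1 is the largest).

Patrol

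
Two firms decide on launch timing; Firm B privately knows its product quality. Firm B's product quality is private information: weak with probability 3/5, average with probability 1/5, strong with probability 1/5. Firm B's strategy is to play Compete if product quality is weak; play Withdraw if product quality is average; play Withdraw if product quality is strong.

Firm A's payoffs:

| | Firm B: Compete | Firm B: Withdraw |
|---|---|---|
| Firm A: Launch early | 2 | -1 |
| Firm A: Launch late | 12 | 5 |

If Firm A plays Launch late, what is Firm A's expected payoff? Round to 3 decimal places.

E[Launch late] = 3/5·12 + 1/5·5 + 1/5·5 = 36/5 + 1 + 1 = 46/5

9.200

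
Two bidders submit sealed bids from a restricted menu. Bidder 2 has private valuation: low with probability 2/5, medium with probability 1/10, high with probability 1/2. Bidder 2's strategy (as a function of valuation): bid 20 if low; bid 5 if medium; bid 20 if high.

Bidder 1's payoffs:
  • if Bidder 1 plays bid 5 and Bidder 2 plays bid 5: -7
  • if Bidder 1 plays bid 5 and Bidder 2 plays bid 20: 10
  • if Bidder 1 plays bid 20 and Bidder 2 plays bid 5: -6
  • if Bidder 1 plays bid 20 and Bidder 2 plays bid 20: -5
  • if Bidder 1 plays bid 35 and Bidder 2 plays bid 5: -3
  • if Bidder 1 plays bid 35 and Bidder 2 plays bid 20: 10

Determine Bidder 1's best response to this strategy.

E[bid 5] = 2/5·(10) + 1/10·(-7) + 1/2·(10) = 83/10
E[bid 20] = 2/5·(-5) + 1/10·(-6) + 1/2·(-5) = -51/10
E[bid 35] = 2/5·(10) + 1/10·(-3) + 1/2·(10) = 87/10
Best response: bid 35 (87/10 is the largest).

bid 35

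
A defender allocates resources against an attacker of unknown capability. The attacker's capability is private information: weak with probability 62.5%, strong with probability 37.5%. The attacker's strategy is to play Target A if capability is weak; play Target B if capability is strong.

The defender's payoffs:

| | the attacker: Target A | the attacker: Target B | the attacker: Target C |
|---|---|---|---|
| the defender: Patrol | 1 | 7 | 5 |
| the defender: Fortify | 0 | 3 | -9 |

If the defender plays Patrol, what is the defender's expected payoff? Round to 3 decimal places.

E[Patrol] = 0.625·1 + 0.375·7 = 0.625 + 2.625 = 3.25

3.250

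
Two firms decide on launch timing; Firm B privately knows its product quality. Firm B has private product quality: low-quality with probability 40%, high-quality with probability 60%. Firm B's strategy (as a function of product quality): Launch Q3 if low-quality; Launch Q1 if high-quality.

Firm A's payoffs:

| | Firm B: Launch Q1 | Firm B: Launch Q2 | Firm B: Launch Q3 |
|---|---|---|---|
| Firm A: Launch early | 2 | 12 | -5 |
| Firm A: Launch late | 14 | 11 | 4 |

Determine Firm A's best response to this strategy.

Launch late

E[Launch early] = 0.4·(-5) + 0.6·(2) = -0.8
E[Launch late] = 0.4·(4) + 0.6·(14) = 10
Best response: Launch late (10 is the largest).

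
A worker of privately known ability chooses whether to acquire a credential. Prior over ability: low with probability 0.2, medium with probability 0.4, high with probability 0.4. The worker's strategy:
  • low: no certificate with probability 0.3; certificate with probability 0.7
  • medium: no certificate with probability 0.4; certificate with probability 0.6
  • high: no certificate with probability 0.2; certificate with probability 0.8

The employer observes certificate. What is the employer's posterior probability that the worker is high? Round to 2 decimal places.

0.46

P(certificate) = 0.2·0.7 + 0.4·0.6 + 0.4·0.8 = 0.7
P(high | certificate) = (0.4·0.8) / 0.7 = 0.32 / 0.7 = 0.457143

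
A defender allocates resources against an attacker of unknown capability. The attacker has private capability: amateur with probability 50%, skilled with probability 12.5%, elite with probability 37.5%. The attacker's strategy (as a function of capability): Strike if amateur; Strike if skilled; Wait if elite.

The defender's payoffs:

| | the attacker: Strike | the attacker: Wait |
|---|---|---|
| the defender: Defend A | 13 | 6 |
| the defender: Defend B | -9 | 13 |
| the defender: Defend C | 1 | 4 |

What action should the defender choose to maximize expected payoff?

Defend A

E[Defend A] = 0.5·(13) + 0.125·(13) + 0.375·(6) = 10.375
E[Defend B] = 0.5·(-9) + 0.125·(-9) + 0.375·(13) = -0.75
E[Defend C] = 0.5·(1) + 0.125·(1) + 0.375·(4) = 2.125
Best response: Defend A (10.375 is the largest).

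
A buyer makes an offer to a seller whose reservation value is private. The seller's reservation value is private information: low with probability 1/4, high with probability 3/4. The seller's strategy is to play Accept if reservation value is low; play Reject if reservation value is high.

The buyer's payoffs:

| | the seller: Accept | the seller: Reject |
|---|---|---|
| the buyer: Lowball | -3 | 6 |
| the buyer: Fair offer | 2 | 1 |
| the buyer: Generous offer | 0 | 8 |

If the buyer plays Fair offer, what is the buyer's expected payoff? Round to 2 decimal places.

1.25

E[Fair offer] = 1/4·2 + 3/4·1 = 1/2 + 3/4 = 5/4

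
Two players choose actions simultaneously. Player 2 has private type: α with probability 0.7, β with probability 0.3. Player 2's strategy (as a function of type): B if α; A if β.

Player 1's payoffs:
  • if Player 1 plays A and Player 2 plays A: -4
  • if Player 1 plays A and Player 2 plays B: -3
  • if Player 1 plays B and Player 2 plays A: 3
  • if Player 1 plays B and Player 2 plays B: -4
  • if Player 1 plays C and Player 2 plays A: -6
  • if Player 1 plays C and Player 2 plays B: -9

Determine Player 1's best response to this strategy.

Compute Player 1's expected payoff for each action, taking the expectation over Player 2's type.
E[A] = 0.7·(-3) + 0.3·(-4) = -3.3
E[B] = 0.7·(-4) + 0.3·(3) = -1.9
E[C] = 0.7·(-9) + 0.3·(-6) = -8.1
Best response: B (-1.9 is the largest).

B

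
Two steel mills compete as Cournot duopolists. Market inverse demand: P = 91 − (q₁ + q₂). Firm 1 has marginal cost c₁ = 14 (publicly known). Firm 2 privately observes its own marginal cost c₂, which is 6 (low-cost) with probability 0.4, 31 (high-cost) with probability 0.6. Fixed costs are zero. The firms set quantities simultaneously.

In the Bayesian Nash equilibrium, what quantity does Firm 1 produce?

28

Type-c best response for Firm 2: q₂(c) = (91 − c)/2 − q₁/2.
Firm 1 maximizes expected profit; its first-order condition is 91 − 2q₁ − E[q₂] − 14 = 0.
Substituting E[q₂] and solving: E[c₂] = 21, so q₁ = (91 − 2·14 + 21)/3 = 28.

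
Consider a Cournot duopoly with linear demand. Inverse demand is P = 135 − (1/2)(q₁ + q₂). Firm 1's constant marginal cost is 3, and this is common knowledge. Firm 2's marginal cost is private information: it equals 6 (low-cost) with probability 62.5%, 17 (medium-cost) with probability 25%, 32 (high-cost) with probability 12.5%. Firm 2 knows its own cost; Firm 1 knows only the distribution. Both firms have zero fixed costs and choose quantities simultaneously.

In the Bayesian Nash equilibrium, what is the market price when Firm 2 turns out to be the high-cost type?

60

Firm 2 with cost c maximizes (135 − (1/2)(q₁+q₂) − c)·q₂, giving q₂(c) = (135 − c − (1/2)q₁).
E[c₂] = 0.625·6 + 0.25·17 + 0.125·32 = 12
Firm 1's FOC against E[q₂] yields q₁ = (135 − 2·3 + E[c₂])/(3/2) = (135 − 6 + 12)/(3/2) = 94.
q₂(high-cost) = 56, so P = 135 − (1/2)·(94 + 56) = 60.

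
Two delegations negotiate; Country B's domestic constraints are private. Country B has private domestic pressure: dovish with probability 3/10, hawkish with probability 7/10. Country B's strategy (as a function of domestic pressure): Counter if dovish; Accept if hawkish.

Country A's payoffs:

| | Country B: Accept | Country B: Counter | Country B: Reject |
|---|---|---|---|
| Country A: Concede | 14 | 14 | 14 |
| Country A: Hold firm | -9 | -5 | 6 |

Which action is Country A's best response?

E[Concede] = 3/10·(14) + 7/10·(14) = 14
E[Hold firm] = 3/10·(-5) + 7/10·(-9) = -39/5
Best response: Concede (14 is the largest).

Concede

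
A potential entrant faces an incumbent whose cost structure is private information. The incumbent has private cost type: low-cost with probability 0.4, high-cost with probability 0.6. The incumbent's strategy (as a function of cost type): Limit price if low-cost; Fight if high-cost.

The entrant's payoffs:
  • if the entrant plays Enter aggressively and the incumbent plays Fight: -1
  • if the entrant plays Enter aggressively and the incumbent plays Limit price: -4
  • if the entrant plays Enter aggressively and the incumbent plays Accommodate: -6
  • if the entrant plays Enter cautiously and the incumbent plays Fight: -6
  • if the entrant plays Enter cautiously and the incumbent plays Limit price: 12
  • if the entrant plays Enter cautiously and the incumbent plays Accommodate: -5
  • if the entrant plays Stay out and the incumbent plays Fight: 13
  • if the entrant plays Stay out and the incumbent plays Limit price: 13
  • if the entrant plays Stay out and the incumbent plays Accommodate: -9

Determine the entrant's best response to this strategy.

Compute the entrant's expected payoff for each action, taking the expectation over the incumbent's type.
E[Enter aggressively] = 0.4·(-4) + 0.6·(-1) = -2.2
E[Enter cautiously] = 0.4·(12) + 0.6·(-6) = 1.2
E[Stay out] = 0.4·(13) + 0.6·(13) = 13
Best response: Stay out (13 is the largest).

Stay out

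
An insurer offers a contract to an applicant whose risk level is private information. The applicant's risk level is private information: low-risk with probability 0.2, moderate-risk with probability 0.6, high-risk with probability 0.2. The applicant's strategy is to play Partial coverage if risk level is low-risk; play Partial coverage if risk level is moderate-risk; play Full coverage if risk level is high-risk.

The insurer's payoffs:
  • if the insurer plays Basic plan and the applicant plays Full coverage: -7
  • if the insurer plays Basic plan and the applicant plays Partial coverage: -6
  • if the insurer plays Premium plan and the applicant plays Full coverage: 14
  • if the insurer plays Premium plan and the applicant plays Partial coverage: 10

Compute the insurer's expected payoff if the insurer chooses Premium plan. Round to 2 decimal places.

10.80

E[Premium plan] = 0.2·10 + 0.6·10 + 0.2·14 = 2 + 6 + 2.8 = 10.8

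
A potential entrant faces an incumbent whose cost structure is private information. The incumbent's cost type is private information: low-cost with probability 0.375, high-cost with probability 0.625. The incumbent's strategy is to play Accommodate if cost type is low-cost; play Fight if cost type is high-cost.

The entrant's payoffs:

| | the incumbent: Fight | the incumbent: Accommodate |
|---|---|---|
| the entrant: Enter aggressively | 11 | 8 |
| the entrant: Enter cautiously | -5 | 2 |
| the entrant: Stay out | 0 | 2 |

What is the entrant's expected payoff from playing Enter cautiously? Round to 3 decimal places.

Take the expectation over the incumbent's cost type, weighting each type's action by its prior probability.
E[Enter cautiously] = 0.375·2 + 0.625·(-5) = 0.75 + (-3.125) = -2.375

-2.375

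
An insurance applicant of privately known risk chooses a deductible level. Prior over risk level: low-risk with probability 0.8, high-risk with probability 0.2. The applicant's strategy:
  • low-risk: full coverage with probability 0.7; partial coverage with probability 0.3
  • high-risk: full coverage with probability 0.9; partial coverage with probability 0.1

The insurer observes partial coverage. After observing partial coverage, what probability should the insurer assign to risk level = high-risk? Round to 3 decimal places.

P(partial coverage) = 0.8·0.3 + 0.2·0.1 = 0.26
P(high-risk | partial coverage) = (0.2·0.1) / 0.26 = 0.02 / 0.26 = 0.0769231

0.077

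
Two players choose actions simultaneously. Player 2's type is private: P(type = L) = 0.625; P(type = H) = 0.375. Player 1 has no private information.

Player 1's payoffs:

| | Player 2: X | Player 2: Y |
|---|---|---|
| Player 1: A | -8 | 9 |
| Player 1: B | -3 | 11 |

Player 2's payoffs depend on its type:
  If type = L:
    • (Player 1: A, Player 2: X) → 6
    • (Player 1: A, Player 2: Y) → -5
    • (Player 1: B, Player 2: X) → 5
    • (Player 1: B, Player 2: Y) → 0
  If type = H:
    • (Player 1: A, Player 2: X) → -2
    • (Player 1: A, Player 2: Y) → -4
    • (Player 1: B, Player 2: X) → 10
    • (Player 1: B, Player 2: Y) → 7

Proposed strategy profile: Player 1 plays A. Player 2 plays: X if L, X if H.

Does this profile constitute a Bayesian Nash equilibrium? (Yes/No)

No

A profile is a BNE iff every type of every player is best-responding given beliefs about the other side.
Player 1 plays A: E[A] = 0.625·(-8) + 0.375·(-8) = -8; E[B] = -3. Not best-responding. ✗
Player 2 (type L), facing A: X gives 6, Y gives -5. Proposed X is best. ✓
Player 2 (type H), facing A: X gives -2, Y gives -4. Proposed X is best. ✓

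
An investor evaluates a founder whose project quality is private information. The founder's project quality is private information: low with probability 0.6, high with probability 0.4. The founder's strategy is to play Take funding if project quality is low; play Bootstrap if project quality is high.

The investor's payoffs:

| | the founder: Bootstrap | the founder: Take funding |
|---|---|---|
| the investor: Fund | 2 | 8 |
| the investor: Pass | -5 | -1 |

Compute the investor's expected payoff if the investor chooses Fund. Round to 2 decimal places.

5.60

Take the expectation over the founder's project quality, weighting each type's action by its prior probability.
E[Fund] = 0.6·8 + 0.4·2 = 4.8 + 0.8 = 5.6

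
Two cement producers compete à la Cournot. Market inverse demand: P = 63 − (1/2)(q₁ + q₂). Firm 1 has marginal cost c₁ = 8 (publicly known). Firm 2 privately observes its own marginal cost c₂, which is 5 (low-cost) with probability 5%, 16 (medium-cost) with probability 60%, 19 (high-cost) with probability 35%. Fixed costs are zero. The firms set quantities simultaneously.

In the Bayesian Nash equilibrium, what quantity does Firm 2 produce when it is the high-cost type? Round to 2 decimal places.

Firm 2 with cost c maximizes (63 − (1/2)(q₁+q₂) − c)·q₂, giving q₂(c) = (63 − c − (1/2)q₁).
E[c₂] = 0.05·5 + 0.6·16 + 0.35·19 = 16.5
Firm 1's FOC against E[q₂] yields q₁ = (63 − 2·8 + E[c₂])/(3/2) = (63 − 16 + 16.5)/(3/2) = 42.3333.
q₂(high-cost) = (63 − 19 − (1/2)·42.3333) = 22.8333.

22.83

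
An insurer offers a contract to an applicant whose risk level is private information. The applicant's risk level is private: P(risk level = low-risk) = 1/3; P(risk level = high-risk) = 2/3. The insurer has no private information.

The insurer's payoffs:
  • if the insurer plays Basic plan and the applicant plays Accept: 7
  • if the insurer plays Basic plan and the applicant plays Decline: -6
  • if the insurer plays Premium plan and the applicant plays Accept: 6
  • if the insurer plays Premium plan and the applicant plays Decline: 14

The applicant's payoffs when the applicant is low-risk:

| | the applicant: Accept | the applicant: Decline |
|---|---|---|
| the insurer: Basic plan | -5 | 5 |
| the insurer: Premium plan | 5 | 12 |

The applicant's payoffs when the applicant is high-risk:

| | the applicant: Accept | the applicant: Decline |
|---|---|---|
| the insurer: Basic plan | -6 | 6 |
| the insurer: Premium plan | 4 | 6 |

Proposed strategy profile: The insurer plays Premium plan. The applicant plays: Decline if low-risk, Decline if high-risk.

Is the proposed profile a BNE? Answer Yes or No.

The insurer plays Premium plan: E[Premium plan] = 1/3·(14) + 2/3·(14) = 14; E[Basic plan] = -6. Best-responding. ✓
The applicant (risk level low-risk), facing Premium plan: Accept gives 5, Decline gives 12. Proposed Decline is best. ✓
The applicant (risk level high-risk), facing Premium plan: Accept gives 4, Decline gives 6. Proposed Decline is best. ✓

Yes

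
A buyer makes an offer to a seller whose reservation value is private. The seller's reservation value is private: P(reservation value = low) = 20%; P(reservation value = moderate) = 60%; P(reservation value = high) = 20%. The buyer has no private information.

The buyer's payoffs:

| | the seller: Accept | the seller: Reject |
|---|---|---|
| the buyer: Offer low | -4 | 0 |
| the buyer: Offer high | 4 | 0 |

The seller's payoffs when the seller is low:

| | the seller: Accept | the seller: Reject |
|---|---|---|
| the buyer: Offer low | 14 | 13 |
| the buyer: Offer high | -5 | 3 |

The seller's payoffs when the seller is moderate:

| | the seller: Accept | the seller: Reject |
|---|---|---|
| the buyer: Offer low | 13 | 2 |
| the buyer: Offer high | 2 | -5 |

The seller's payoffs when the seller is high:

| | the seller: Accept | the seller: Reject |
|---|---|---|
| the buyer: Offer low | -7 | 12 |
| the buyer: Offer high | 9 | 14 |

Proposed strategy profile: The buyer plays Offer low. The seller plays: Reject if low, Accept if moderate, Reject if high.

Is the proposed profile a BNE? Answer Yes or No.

The buyer plays Offer low: E[Offer low] = 0.2·(0) + 0.6·(-4) + 0.2·(0) = -2.4; E[Offer high] = 2.4. Not best-responding. ✗
The seller (reservation value low), facing Offer low: Accept gives 14, Reject gives 13. Proposed Reject is not best — profitable deviation exists. ✗
The seller (reservation value moderate), facing Offer low: Accept gives 13, Reject gives 2. Proposed Accept is best. ✓
The seller (reservation value high), facing Offer low: Accept gives -7, Reject gives 12. Proposed Reject is best. ✓

No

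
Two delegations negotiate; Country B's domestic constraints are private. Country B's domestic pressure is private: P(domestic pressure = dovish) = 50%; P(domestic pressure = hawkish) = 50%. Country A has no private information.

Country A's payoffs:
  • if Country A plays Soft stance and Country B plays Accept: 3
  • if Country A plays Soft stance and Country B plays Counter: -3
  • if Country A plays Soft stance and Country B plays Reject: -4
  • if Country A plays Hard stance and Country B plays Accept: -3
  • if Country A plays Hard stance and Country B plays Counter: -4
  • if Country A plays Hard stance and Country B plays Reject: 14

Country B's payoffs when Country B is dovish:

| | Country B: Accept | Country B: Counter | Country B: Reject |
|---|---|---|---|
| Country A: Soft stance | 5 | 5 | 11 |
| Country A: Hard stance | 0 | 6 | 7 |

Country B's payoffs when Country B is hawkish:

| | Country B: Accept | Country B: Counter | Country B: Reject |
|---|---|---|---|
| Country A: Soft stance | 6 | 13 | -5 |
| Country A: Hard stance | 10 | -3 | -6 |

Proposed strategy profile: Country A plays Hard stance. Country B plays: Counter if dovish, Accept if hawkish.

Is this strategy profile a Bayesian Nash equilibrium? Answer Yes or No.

Country A plays Hard stance: E[Hard stance] = 0.5·(-4) + 0.5·(-3) = -3.5; E[Soft stance] = 0. Not best-responding. ✗
Country B (domestic pressure dovish), facing Hard stance: Accept gives 0, Counter gives 6, Reject gives 7. Proposed Counter is not best — profitable deviation exists. ✗
Country B (domestic pressure hawkish), facing Hard stance: Accept gives 10, Counter gives -3, Reject gives -6. Proposed Accept is best. ✓

No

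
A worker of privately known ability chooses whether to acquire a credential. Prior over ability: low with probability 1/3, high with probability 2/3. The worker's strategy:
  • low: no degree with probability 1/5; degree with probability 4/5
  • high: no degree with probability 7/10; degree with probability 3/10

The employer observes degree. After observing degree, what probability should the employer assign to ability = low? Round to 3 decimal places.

Apply Bayes' rule using the sender's strategy as the likelihood.
P(degree) = (1/3)·(4/5) + (2/3)·(3/10) = 7/15
P(low | degree) = ((1/3)·(4/5)) / (7/15) = (4/15) / (7/15) = 4/7

0.571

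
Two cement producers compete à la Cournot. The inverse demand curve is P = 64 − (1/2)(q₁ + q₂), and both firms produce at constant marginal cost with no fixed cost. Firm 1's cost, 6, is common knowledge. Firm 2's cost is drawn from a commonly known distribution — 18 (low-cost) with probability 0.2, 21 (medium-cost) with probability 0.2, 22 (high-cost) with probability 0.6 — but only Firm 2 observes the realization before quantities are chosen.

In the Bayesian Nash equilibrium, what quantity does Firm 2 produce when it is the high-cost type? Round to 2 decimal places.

Type-c best response for Firm 2: q₂(c) = (64 − c) − q₁/2.
Firm 1 maximizes expected profit; its first-order condition is 64 − q₁ − (1/2)E[q₂] − 6 = 0.
Substituting E[q₂] and solving: E[c₂] = 21, so q₁ = (64 − 2·6 + 21)/(3/2) = 48.6667.
q₂(high-cost) = (64 − 22 − (1/2)·48.6667) = 17.6667.

17.67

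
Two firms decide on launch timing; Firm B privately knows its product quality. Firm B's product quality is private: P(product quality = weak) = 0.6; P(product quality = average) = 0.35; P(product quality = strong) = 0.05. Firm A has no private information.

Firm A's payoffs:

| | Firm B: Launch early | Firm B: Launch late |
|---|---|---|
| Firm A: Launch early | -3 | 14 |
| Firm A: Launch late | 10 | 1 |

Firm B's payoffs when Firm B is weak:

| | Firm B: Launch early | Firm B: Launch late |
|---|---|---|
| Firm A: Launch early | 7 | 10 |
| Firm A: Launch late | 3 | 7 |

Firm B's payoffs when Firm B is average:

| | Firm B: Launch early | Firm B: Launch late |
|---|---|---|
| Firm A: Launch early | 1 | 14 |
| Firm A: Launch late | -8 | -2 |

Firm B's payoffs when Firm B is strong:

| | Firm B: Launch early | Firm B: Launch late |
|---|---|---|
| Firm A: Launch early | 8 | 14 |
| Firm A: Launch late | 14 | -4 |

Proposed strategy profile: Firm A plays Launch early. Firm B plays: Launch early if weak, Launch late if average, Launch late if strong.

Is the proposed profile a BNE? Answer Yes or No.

No

Firm A plays Launch early: E[Launch early] = 0.6·(-3) + 0.35·(14) + 0.05·(14) = 3.8; E[Launch late] = 6.4. Not best-responding. ✗
Firm B (product quality weak), facing Launch early: Launch early gives 7, Launch late gives 10. Proposed Launch early is not best — profitable deviation exists. ✗
Firm B (product quality average), facing Launch early: Launch early gives 1, Launch late gives 14. Proposed Launch late is best. ✓
Firm B (product quality strong), facing Launch early: Launch early gives 8, Launch late gives 14. Proposed Launch late is best. ✓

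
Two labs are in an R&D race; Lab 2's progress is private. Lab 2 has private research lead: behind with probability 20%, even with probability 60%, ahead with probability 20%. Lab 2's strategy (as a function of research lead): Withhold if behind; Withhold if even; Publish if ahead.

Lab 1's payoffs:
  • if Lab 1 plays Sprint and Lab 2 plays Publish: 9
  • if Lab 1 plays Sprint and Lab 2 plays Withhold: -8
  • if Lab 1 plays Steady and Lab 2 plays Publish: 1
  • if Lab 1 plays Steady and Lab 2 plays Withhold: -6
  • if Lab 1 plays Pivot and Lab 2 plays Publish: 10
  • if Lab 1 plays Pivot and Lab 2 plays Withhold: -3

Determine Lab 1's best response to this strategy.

Pivot

E[Sprint] = 0.2·(-8) + 0.6·(-8) + 0.2·(9) = -4.6
E[Steady] = 0.2·(-6) + 0.6·(-6) + 0.2·(1) = -4.6
E[Pivot] = 0.2·(-3) + 0.6·(-3) + 0.2·(10) = -0.4
Best response: Pivot (-0.4 is the largest).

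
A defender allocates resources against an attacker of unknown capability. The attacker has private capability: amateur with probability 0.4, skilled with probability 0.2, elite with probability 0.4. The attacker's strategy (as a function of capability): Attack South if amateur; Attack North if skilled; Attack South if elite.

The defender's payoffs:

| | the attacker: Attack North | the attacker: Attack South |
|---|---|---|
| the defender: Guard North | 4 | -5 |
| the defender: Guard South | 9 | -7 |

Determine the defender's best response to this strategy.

Guard North

E[Guard North] = 0.4·(-5) + 0.2·(4) + 0.4·(-5) = -3.2
E[Guard South] = 0.4·(-7) + 0.2·(9) + 0.4·(-7) = -3.8
Best response: Guard North (-3.2 is the largest).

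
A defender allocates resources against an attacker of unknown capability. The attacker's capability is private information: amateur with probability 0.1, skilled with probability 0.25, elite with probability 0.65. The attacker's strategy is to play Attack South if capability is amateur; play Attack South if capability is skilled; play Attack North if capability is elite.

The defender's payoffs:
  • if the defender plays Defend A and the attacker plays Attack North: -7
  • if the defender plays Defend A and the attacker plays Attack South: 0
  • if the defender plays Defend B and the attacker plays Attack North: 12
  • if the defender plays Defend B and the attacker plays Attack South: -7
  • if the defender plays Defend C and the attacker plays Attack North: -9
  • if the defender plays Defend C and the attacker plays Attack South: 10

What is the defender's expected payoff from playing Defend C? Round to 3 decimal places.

-2.350

E[Defend C] = 0.1·10 + 0.25·10 + 0.65·(-9) = 1 + 2.5 + (-5.85) = -2.35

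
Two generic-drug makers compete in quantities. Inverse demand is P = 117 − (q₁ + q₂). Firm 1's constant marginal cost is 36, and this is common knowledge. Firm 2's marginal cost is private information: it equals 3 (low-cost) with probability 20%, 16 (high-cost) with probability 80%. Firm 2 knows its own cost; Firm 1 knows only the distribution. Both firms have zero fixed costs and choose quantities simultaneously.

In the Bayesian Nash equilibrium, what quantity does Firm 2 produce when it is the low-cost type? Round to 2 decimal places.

47.27

Type-c best response for Firm 2: q₂(c) = (117 − c)/2 − q₁/2.
Firm 1 maximizes expected profit; its first-order condition is 117 − 2q₁ − E[q₂] − 36 = 0.
Substituting E[q₂] and solving: E[c₂] = 13.4, so q₁ = (117 − 2·36 + 13.4)/3 = 19.4667.
q₂(low-cost) = (117 − 3 − 19.4667)/2 = 47.2667.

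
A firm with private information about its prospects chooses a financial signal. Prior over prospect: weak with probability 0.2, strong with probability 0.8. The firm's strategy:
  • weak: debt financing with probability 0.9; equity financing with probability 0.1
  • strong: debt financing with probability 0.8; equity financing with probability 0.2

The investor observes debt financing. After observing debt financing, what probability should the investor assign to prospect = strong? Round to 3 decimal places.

0.780

Apply Bayes' rule using the sender's strategy as the likelihood.
P(debt financing) = 0.2·0.9 + 0.8·0.8 = 0.82
P(strong | debt financing) = (0.8·0.8) / 0.82 = 0.64 / 0.82 = 0.780488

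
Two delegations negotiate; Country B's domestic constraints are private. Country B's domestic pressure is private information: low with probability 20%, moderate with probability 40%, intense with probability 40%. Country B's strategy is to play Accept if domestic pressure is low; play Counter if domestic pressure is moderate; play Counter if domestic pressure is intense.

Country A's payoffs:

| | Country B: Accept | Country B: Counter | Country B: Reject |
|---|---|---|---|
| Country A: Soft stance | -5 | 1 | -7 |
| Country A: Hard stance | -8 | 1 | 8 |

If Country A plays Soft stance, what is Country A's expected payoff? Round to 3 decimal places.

Take the expectation over Country B's domestic pressure, weighting each type's action by its prior probability.
E[Soft stance] = 0.2·(-5) + 0.4·1 + 0.4·1 = (-1) + 0.4 + 0.4 = -0.2

-0.200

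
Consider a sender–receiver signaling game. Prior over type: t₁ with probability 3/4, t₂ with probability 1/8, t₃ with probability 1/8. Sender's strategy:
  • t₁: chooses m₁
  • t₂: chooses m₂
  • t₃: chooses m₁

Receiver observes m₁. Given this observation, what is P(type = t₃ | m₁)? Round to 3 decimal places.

0.143

Apply Bayes' rule using the sender's strategy as the likelihood.
P(m₁) = (3/4)·1 + (1/8)·0 + (1/8)·1 = 7/8
P(t₃ | m₁) = ((1/8)·1) / (7/8) = (1/8) / (7/8) = 1/7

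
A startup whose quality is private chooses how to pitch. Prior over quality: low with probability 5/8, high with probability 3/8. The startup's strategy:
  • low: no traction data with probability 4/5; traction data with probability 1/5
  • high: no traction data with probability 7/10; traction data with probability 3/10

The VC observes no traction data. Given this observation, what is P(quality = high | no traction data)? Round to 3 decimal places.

0.344

Apply Bayes' rule using the sender's strategy as the likelihood.
P(no traction data) = (5/8)·(4/5) + (3/8)·(7/10) = 61/80
P(high | no traction data) = ((3/8)·(7/10)) / (61/80) = (21/80) / (61/80) = 21/61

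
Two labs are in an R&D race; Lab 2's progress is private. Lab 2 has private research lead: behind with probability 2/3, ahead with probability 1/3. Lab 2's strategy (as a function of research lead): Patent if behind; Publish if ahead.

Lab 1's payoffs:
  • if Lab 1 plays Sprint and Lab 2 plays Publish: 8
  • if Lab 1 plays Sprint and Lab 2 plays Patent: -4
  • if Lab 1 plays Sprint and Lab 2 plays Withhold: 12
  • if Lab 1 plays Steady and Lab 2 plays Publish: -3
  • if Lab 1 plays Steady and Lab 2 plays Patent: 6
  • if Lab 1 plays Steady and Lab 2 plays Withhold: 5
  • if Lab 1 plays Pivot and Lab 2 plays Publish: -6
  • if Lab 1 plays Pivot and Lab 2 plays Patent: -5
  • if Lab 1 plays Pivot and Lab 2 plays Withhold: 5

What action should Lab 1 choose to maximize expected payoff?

Steady

E[Sprint] = 2/3·(-4) + 1/3·(8) = 0
E[Steady] = 2/3·(6) + 1/3·(-3) = 3
E[Pivot] = 2/3·(-5) + 1/3·(-6) = -16/3
Best response: Steady (3 is the largest).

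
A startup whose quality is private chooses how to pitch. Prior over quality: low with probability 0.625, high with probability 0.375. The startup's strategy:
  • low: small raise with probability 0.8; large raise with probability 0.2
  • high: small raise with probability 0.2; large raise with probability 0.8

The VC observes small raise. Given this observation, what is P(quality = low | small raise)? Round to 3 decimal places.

Apply Bayes' rule using the sender's strategy as the likelihood.
P(small raise) = 0.625·0.8 + 0.375·0.2 = 0.575
P(low | small raise) = (0.625·0.8) / 0.575 = 0.5 / 0.575 = 0.869565

0.870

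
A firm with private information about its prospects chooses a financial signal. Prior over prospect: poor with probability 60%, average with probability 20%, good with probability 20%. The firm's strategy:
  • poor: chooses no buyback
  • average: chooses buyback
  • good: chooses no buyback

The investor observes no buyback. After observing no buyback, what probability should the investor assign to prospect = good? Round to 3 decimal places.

0.250

Apply Bayes' rule using the sender's strategy as the likelihood.
P(no buyback) = 0.6·1 + 0.2·0 + 0.2·1 = 0.8
P(good | no buyback) = (0.2·1) / 0.8 = 0.2 / 0.8 = 0.25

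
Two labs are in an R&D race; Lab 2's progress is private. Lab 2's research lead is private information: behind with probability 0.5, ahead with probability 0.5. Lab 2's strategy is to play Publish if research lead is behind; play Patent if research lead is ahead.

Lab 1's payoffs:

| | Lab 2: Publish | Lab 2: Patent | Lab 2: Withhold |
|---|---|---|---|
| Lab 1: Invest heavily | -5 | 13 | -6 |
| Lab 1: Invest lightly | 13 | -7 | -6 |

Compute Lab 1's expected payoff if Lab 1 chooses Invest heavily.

4

E[Invest heavily] = 0.5·(-5) + 0.5·13 = (-2.5) + 6.5 = 4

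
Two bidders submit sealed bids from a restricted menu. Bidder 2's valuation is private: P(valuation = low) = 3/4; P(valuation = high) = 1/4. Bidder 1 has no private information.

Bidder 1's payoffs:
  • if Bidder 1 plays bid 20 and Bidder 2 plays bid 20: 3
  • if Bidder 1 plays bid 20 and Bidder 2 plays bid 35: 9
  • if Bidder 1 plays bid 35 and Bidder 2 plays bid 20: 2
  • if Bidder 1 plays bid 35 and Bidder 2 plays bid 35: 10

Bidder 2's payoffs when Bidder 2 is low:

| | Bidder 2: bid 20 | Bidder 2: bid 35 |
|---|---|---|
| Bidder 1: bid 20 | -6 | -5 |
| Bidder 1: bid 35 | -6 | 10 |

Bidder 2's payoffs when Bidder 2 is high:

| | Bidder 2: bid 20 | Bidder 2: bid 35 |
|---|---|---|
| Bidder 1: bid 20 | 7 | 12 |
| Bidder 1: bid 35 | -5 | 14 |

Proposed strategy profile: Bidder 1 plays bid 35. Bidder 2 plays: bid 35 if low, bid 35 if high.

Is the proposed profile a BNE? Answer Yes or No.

Yes

A profile is a BNE iff every type of every player is best-responding given beliefs about the other side.
Bidder 1 plays bid 35: E[bid 35] = 3/4·(10) + 1/4·(10) = 10; E[bid 20] = 9. Best-responding. ✓
Bidder 2 (valuation low), facing bid 35: bid 20 gives -6, bid 35 gives 10. Proposed bid 35 is best. ✓
Bidder 2 (valuation high), facing bid 35: bid 20 gives -5, bid 35 gives 14. Proposed bid 35 is best. ✓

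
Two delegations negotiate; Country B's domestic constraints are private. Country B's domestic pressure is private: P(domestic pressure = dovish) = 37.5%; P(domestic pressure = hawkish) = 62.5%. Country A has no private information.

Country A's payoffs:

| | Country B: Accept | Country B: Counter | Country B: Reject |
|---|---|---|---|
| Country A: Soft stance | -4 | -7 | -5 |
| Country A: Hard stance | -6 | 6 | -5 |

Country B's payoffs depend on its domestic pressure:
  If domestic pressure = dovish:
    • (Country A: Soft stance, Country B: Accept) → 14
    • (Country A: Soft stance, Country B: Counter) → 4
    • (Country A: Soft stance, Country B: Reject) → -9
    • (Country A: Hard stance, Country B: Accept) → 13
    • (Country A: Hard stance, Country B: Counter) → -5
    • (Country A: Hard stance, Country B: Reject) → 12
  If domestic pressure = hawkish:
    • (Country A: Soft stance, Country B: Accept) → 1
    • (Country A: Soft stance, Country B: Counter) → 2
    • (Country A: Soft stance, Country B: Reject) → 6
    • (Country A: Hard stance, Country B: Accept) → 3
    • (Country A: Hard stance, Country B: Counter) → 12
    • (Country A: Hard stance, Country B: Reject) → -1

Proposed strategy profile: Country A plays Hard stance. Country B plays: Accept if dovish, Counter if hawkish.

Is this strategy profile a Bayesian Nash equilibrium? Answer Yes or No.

Country A plays Hard stance: E[Hard stance] = 0.375·(-6) + 0.625·(6) = 1.5; E[Soft stance] = -5.875. Best-responding. ✓
Country B (domestic pressure dovish), facing Hard stance: Accept gives 13, Counter gives -5, Reject gives 12. Proposed Accept is best. ✓
Country B (domestic pressure hawkish), facing Hard stance: Accept gives 3, Counter gives 12, Reject gives -1. Proposed Counter is best. ✓

Yes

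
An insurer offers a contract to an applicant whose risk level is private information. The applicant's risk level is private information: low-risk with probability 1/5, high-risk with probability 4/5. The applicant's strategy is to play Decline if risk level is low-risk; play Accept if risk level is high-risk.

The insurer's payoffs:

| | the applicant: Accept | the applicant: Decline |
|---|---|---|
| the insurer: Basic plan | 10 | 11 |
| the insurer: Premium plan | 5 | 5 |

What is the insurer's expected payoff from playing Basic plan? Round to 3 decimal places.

Take the expectation over the applicant's risk level, weighting each type's action by its prior probability.
E[Basic plan] = 1/5·11 + 4/5·10 = 11/5 + 8 = 51/5

10.200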